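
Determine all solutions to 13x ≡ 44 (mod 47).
7

Since gcd(13, 47) = 1 divides 44, a solution exists.
Multiply both sides by the inverse of 13 mod 47:
  13^(-1) mod 47 = 29
  x ≡ 29 × 44 ≡ 1276 ≡ 7 (mod 47)
Verification: 13 × 7 = 91 = 1 × 47 + 44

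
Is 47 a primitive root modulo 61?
p - 1 = 60 has prime divisors 2, 3, 5. Check 47^(60/q) mod 61 for each: 47^(60/2) = 47^30 ≡ 1, 47^(60/3) = 47^20 ≡ 13, 47^(60/5) = 47^12 ≡ 1 (mod 61). Since 47^30 ≡ 1 (mod 61), the order of 47 divides 30 (in fact the order is 3) ≠ 60, so it is not a primitive root.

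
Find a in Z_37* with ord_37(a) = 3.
10 has order 3 mod 37 since 10^{3} ≡ 1 (mod 37) and no smaller power works.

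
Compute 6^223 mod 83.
Using Fermat: 6^{82} ≡ 1 (mod 83). 223 ≡ 59 (mod 82). So 6^{223} ≡ 6^{59} ≡ 79 (mod 83)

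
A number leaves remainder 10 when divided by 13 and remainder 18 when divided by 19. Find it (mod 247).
M = 13 × 19 = 247. M₁ = 19, y₁ ≡ 11 (mod 13). M₂ = 13, y₂ ≡ 3 (mod 19). k = 10×19×11 + 18×13×3 ≡ 75 (mod 247)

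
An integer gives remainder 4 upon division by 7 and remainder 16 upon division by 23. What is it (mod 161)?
M = 7 × 23 = 161. M₁ = 23, y₁ ≡ 4 (mod 7). M₂ = 7, y₂ ≡ 10 (mod 23). y = 4×23×4 + 16×7×10 ≡ 39 (mod 161). The smallest positive such number is 39.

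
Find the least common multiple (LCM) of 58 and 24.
696

First find GCD(58, 24) using the Euclidean algorithm:
58 = 2 × 24 + 10
24 = 2 × 10 + 4
10 = 2 × 4 + 2
4 = 2 × 2 + 0
GCD(58, 24) = 2

LCM formula: LCM(a, b) = (a × b) / GCD(a, b)
LCM(58, 24) = (58 × 24) / 2
LCM(58, 24) = 1392 / 2
LCM(58, 24) = 696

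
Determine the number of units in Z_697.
640

Prime factorization: 697 = 17 × 41
Using the formula φ(n) = n × Π(1 - 1/p) for each prime factor p:
φ(697) = 697 × (1 - 1/17) × (1 - 1/41)
φ(697) = 640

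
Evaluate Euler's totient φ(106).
52

Prime factorization: 106 = 2 × 53
Using the formula φ(n) = n × Π(1 - 1/p) for each prime factor p:
φ(106) = 106 × (1 - 1/2) × (1 - 1/53)
φ(106) = 52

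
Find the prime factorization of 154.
2 × 7 × 11

Divide by primes starting from smallest:
154 ÷ 2 = 77
77 ÷ 7 = 11
11 ÷ 11 = 1

154 = 2 × 7 × 11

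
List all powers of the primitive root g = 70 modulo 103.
g^1, g^2, ..., g^{102} mod 103: {70, 59, 10, 82, 75, 100, 99, 29, 73, 63, 84, 9, 12, 16, 90, 17, 57, 76, 67, 55, 39, 52, 35, 81, 5, 41, 89, 50, 101, 66, 88, 83, 42, 56, 6, 8, 45, 60, 80, 38, 85, 79, 71, 26, 69, 92, 54, 72, 96, 25, 102, 33, 44, 93, 21, 28, 3, 4, 74, 30, 40, 19, 94, 91, 87, 13, 86, 46, 27, 36, 48, 64, 51, 68, 22, 98, 62, 14, 53, 2, 37, 15, 20, 61, 47, 97, 95, 58, 43, 23, 65, 18, 24, 32, 77, 34, 11, 49, 31, 7, 78, 1}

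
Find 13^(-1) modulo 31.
12

Using Extended Euclidean Algorithm:
gcd(13, 31) = 1
Bezout coefficients: 13 × 12 + 31 × -5 = 1
So 13 × 12 ≡ 1 (mod 31)
The inverse is 12 mod 31 = 12
Verification: 13 × 12 = 156 = 5 × 31 + 1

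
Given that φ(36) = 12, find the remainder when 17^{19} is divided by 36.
By Euler: 17^{12} ≡ 1 (mod 36) since gcd(17, 36) = 1. 19 = 1×12 + 7. So 17^{19} ≡ 17^{7} ≡ 17 (mod 36)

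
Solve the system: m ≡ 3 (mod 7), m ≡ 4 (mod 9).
M = 7 × 9 = 63. M₁ = 9, y₁ ≡ 4 (mod 7). M₂ = 7, y₂ ≡ 4 (mod 9). m = 3×9×4 + 4×7×4 ≡ 31 (mod 63)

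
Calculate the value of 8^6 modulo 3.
8 ≡ 2 (mod 3). 6 = 4 + 2 (binary 110). Repeated squaring mod 3: 2^1 ≡ 2; 2^2 ≡ 2² = 4 ≡ 1; 2^4 ≡ 1² = 1 ≡ 1. Multiply: 8^6 ≡ 2^4 × 2^2 ≡ 1 × 1 (mod 3): 1 × 1 = 1 ≡ 1. So 8^6 ≡ 1 (mod 3).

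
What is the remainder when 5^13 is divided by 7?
Using Fermat: 5^{6} ≡ 1 (mod 7). 13 ≡ 1 (mod 6). So 5^{13} ≡ 5^{1} ≡ 5 (mod 7)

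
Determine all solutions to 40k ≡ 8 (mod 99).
20

Since gcd(40, 99) = 1 divides 8, a solution exists.
Multiply both sides by the inverse of 40 mod 99:
  40^(-1) mod 99 = 52
  x ≡ 52 × 8 ≡ 416 ≡ 20 (mod 99)
Verification: 40 × 20 = 800 = 8 × 99 + 8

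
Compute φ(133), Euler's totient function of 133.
108

Prime factorization: 133 = 7 × 19
Using the formula φ(n) = n × Π(1 - 1/p) for each prime factor p:
φ(133) = 133 × (1 - 1/7) × (1 - 1/19)
φ(133) = 108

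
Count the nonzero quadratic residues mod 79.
For prime 79, there are (p-1)/2 = (79-1)/2 = 39 quadratic residues (excluding 0).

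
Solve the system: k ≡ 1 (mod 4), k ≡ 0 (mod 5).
M = 4 × 5 = 20. M₁ = 5, y₁ ≡ 1 (mod 4). M₂ = 4, y₂ ≡ 4 (mod 5). k = 1×5×1 + 0×4×4 ≡ 5 (mod 20)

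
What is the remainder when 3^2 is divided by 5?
2 = 2 (binary 10). Repeated squaring mod 5: 3^1 ≡ 3; 3^2 ≡ 3² = 9 ≡ 4. So 3^2 ≡ 4 (mod 5).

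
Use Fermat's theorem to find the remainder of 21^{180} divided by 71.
32

By Fermat's Little Theorem, a^(p-1) ≡ 1 (mod p) for prime p and gcd(a, p) = 1
Here p = 71, so 21^70 ≡ 1 (mod 71)
We can reduce the exponent: 180 mod 70 = 40
So 21^180 ≡ 21^40 (mod 71)
Computing: 21^40 mod 71 = 32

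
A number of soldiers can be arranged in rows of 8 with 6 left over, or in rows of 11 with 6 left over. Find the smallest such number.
M = 8 × 11 = 88. M₁ = 11, y₁ ≡ 3 (mod 8). M₂ = 8, y₂ ≡ 7 (mod 11). x = 6×11×3 + 6×8×7 ≡ 6 (mod 88). The smallest positive such number is 6.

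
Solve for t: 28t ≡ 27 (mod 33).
21

Since gcd(28, 33) = 1 divides 27, a solution exists.
Multiply both sides by the inverse of 28 mod 33:
  28^(-1) mod 33 = 13
  x ≡ 13 × 27 ≡ 351 ≡ 21 (mod 33)
Verification: 28 × 21 = 588 = 17 × 33 + 27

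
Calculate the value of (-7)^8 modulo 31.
(-7) ≡ 24 (mod 31). 8 = 8 (binary 1000). Repeated squaring mod 31: 24^1 ≡ 24; 24^2 ≡ 24² = 576 ≡ 18; 24^4 ≡ 18² = 324 ≡ 14; 24^8 ≡ 14² = 196 ≡ 10. So (-7)^8 ≡ 10 (mod 31).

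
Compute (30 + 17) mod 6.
5

(30 + 17) = 47
47 mod 6 = 5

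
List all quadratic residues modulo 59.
QRs mod 59: {1, 3, 4, 5, 7, 9, 12, 15, 16, 17, 19, 20, 21, 22, 25, 26, 27, 28, 29, 35, 36, 41, 45, 46, 48, 49, 51, 53, 57}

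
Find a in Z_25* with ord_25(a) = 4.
7 has order 4 mod 25 since 7^{4} ≡ 1 (mod 25) and no smaller power works.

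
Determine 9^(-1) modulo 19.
9^(-1) ≡ 17 (mod 19). Verification: 9 × 17 = 153 ≡ 1 (mod 19)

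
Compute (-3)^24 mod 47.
Using repeated squaring. (-3) ≡ 44 (mod 47). 24 = 16 + 8 (binary 11000). Repeated squaring mod 47: 44^1 ≡ 44; 44^2 ≡ 44² = 1936 ≡ 9; 44^4 ≡ 9² = 81 ≡ 34; 44^8 ≡ 34² = 1156 ≡ 28; 44^16 ≡ 28² = 784 ≡ 32. Multiply: (-3)^24 ≡ 44^16 × 44^8 ≡ 32 × 28 (mod 47): 32 × 28 = 896 ≡ 3. So (-3)^24 ≡ 3 (mod 47).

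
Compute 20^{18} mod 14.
8

Using successive squaring:
Binary expansion of 18: 10010
Powers of 20 mod 14 (each is the square of the previous):
  20^1 ≡ 6 (mod 14)
  20^2 ≡ 6² = 36 ≡ 8 (mod 14)
  20^4 ≡ 8² = 64 ≡ 8 (mod 14)
  20^8 ≡ 8² = 64 ≡ 8 (mod 14)
  20^16 ≡ 8² = 64 ≡ 8 (mod 14)
18 = 16 + 2, so 20^18 = 20^16 × 20^2 ≡ 8 × 8 (mod 14)
Multiplying step by step:
  8 × 8 = 64 ≡ 8 (mod 14)
Result: 20^18 ≡ 8 (mod 14)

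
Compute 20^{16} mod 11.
9

Using successive squaring:
Binary expansion of 16: 10000
Powers of 20 mod 11 (each is the square of the previous):
  20^1 ≡ 9 (mod 11)
  20^2 ≡ 9² = 81 ≡ 4 (mod 11)
  20^4 ≡ 4² = 16 ≡ 5 (mod 11)
  20^8 ≡ 5² = 25 ≡ 3 (mod 11)
  20^16 ≡ 3² = 9 ≡ 9 (mod 11)
16 is a power of 2, so 20^16 is the last square: ≡ 9 (mod 11)
Result: 20^16 ≡ 9 (mod 11)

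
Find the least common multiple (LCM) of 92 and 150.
6900

First find GCD(92, 150) using the Euclidean algorithm:
92 = 0 × 150 + 92
150 = 1 × 92 + 58
92 = 1 × 58 + 34
58 = 1 × 34 + 24
34 = 1 × 24 + 10
24 = 2 × 10 + 4
10 = 2 × 4 + 2
4 = 2 × 2 + 0
GCD(92, 150) = 2

LCM formula: LCM(a, b) = (a × b) / GCD(a, b)
LCM(92, 150) = (92 × 150) / 2
LCM(92, 150) = 13800 / 2
LCM(92, 150) = 6900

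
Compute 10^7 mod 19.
7 = 4 + 2 + 1 (binary 111). Repeated squaring mod 19: 10^1 ≡ 10; 10^2 ≡ 10² = 100 ≡ 5; 10^4 ≡ 5² = 25 ≡ 6. Multiply: 10^7 = 10^4 × 10^2 × 10^1 ≡ 6 × 5 × 10 (mod 19): 6 × 5 = 30 ≡ 11; 11 × 10 = 110 ≡ 15. So 10^7 ≡ 15 (mod 19).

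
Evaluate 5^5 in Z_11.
5 = 4 + 1 (binary 101). Repeated squaring mod 11: 5^1 ≡ 5; 5^2 ≡ 5² = 25 ≡ 3; 5^4 ≡ 3² = 9 ≡ 9. Multiply: 5^5 = 5^4 × 5^1 ≡ 9 × 5 (mod 11): 9 × 5 = 45 ≡ 1. So 5^5 ≡ 1 (mod 11).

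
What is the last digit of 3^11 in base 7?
Using Fermat: 3^{6} ≡ 1 (mod 7). 11 ≡ 5 (mod 6). So 3^{11} ≡ 3^{5} ≡ 5 (mod 7)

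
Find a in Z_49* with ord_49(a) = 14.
6 has order 14 mod 49 since 6^{14} ≡ 1 (mod 49) and no smaller power works.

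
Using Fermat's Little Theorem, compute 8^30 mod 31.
By Fermat's Little Theorem, 8^{30} ≡ 1 (mod 31) since 31 is prime and gcd(8, 31) = 1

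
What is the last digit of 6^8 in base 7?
8 = 8 (binary 1000). Repeated squaring mod 7: 6^1 ≡ 6; 6^2 ≡ 6² = 36 ≡ 1; 6^4 ≡ 1² = 1 ≡ 1; 6^8 ≡ 1² = 1 ≡ 1. So 6^8 ≡ 1 (mod 7).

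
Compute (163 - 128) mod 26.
9

(163 - 128) = 35
35 mod 26 = 9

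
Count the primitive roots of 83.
40

The number of primitive roots modulo p is φ(p-1) = φ(82)
φ(82) = 40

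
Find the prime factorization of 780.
2^2 × 3 × 5 × 13

Divide by primes starting from smallest:
780 ÷ 2 = 390
390 ÷ 2 = 195
195 ÷ 3 = 65
65 ÷ 5 = 13
13 ÷ 13 = 1

780 = 2^2 × 3 × 5 × 13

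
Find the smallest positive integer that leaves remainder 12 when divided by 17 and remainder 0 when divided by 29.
M = 17 × 29 = 493. M₁ = 29, y₁ ≡ 10 (mod 17). M₂ = 17, y₂ ≡ 12 (mod 29). m = 12×29×10 + 0×17×12 ≡ 29 (mod 493). The smallest positive such number is 29.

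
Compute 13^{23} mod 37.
2

Using successive squaring:
Binary expansion of 23: 10111
Powers of 13 mod 37 (each is the square of the previous):
  13^1 ≡ 13 (mod 37)
  13^2 ≡ 13² = 169 ≡ 21 (mod 37)
  13^4 ≡ 21² = 441 ≡ 34 (mod 37)
  13^8 ≡ 34² = 1156 ≡ 9 (mod 37)
  13^16 ≡ 9² = 81 ≡ 7 (mod 37)
23 = 16 + 4 + 2 + 1, so 13^23 = 13^16 × 13^4 × 13^2 × 13^1 ≡ 7 × 34 × 21 × 13 (mod 37)
Multiplying step by step:
  7 × 34 = 238 ≡ 16 (mod 37)
  16 × 21 = 336 ≡ 3 (mod 37)
  3 × 13 = 39 ≡ 2 (mod 37)
Result: 13^23 ≡ 2 (mod 37)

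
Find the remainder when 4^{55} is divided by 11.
By Fermat: 4^{10} ≡ 1 (mod 11). 55 = 5×10 + 5. So 4^{55} ≡ 4^{5} ≡ 1 (mod 11)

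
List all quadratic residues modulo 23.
QRs mod 23: {1, 2, 3, 4, 6, 8, 9, 12, 13, 16, 18}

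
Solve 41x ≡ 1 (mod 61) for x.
3

Using Extended Euclidean Algorithm:
gcd(41, 61) = 1
Bezout coefficients: 41 × 3 + 61 × -2 = 1
So 41 × 3 ≡ 1 (mod 61)
The inverse is 3 mod 61 = 3
Verification: 41 × 3 = 123 = 2 × 61 + 1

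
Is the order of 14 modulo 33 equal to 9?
No, the actual order is 10, not 9.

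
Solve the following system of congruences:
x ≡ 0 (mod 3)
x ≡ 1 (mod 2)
3

Using the Chinese Remainder Theorem:
M = product of moduli = 6
For equation 1: M_1 = 2, 2 ≡ 2 (mod 3), inverse of 2 mod 3 is 2 (check: 2 × 2 = 4 ≡ 1 (mod 3))
For equation 2: M_2 = 3, 3 ≡ 1 (mod 2), inverse of 3 mod 2 is 1 (check: 1 × 1 = 1 ≡ 1 (mod 2))
Combine: x ≡ Σ r_i×M_i×(M_i⁻¹ mod m_i) = 0×2×2 + 1×3×1 = 0 + 3 = 3
3 mod 6 = 3
x ≡ 3 (mod 6)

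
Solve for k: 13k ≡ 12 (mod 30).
24

Since gcd(13, 30) = 1 divides 12, a solution exists.
Multiply both sides by the inverse of 13 mod 30:
  13^(-1) mod 30 = 7
  x ≡ 7 × 12 ≡ 84 ≡ 24 (mod 30)
Verification: 13 × 24 = 312 = 10 × 30 + 12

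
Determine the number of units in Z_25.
20

Prime factorization: 25 = 5^2
Using the formula φ(n) = n × Π(1 - 1/p) for each prime factor p:
φ(25) = 25 × (1 - 1/5)
φ(25) = 20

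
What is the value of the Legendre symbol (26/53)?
(26/53) = 26^{26} mod 53 = -1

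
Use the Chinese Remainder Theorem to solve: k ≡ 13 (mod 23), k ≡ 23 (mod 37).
726

Using the Chinese Remainder Theorem:
M = product of moduli = 851
For equation 1: M_1 = 37, 37 ≡ 14 (mod 23), inverse of 37 mod 23 is 5 (check: 14 × 5 = 70 ≡ 1 (mod 23))
For equation 2: M_2 = 23, 23 ≡ 23 (mod 37), inverse of 23 mod 37 is 29 (check: 23 × 29 = 667 ≡ 1 (mod 37))
Combine: k ≡ Σ r_i×M_i×(M_i⁻¹ mod m_i) = 13×37×5 + 23×23×29 = 2405 + 15341 = 17746
17746 mod 851 = 726
k ≡ 726 (mod 851)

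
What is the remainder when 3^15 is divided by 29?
Using repeated squaring. 15 = 8 + 4 + 2 + 1 (binary 1111). Repeated squaring mod 29: 3^1 ≡ 3; 3^2 ≡ 3² = 9 ≡ 9; 3^4 ≡ 9² = 81 ≡ 23; 3^8 ≡ 23² = 529 ≡ 7. Multiply: 3^15 = 3^8 × 3^4 × 3^2 × 3^1 ≡ 7 × 23 × 9 × 3 (mod 29): 7 × 23 = 161 ≡ 16; 16 × 9 = 144 ≡ 28; 28 × 3 = 84 ≡ 26. So 3^15 ≡ 26 (mod 29).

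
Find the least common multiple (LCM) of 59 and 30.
1770

First find GCD(59, 30) using the Euclidean algorithm:
59 = 1 × 30 + 29
30 = 1 × 29 + 1
29 = 29 × 1 + 0
GCD(59, 30) = 1

LCM formula: LCM(a, b) = (a × b) / GCD(a, b)
LCM(59, 30) = (59 × 30) / 1
LCM(59, 30) = 1770 / 1
LCM(59, 30) = 1770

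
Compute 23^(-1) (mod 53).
30

Using Extended Euclidean Algorithm:
gcd(23, 53) = 1
Bezout coefficients: 23 × -23 + 53 × 10 = 1
So 23 × -23 ≡ 1 (mod 53)
The inverse is -23 mod 53 = 30
Verification: 23 × 30 = 690 = 13 × 53 + 1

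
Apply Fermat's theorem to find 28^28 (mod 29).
By Fermat's Little Theorem, 28^{28} ≡ 1 (mod 29) since 29 is prime and gcd(28, 29) = 1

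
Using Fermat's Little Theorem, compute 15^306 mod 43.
By Fermat: 15^{42} ≡ 1 (mod 43). 306 ≡ 12 (mod 42). So 15^{306} ≡ 15^{12} ≡ 35 (mod 43)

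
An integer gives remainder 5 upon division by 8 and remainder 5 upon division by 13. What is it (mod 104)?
M = 8 × 13 = 104. M₁ = 13, y₁ ≡ 5 (mod 8). M₂ = 8, y₂ ≡ 5 (mod 13). y = 5×13×5 + 5×8×5 ≡ 5 (mod 104). The smallest positive such number is 5.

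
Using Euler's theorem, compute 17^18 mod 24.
By Euler: 17^{8} ≡ 1 (mod 24) since gcd(17, 24) = 1. 18 = 2×8 + 2. So 17^{18} ≡ 17^{2} ≡ 1 (mod 24)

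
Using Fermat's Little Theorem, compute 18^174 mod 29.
By Fermat: 18^{28} ≡ 1 (mod 29). 174 ≡ 6 (mod 28). So 18^{174} ≡ 18^{6} ≡ 9 (mod 29)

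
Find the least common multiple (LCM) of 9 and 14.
126

First find GCD(9, 14) using the Euclidean algorithm:
9 = 0 × 14 + 9
14 = 1 × 9 + 5
9 = 1 × 5 + 4
5 = 1 × 4 + 1
4 = 4 × 1 + 0
GCD(9, 14) = 1

LCM formula: LCM(a, b) = (a × b) / GCD(a, b)
LCM(9, 14) = (9 × 14) / 1
LCM(9, 14) = 126 / 1
LCM(9, 14) = 126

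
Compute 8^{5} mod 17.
9

Using successive squaring:
Binary expansion of 5: 101
Powers of 8 mod 17 (each is the square of the previous):
  8^1 ≡ 8 (mod 17)
  8^2 ≡ 8² = 64 ≡ 13 (mod 17)
  8^4 ≡ 13² = 169 ≡ 16 (mod 17)
5 = 4 + 1, so 8^5 = 8^4 × 8^1 ≡ 16 × 8 (mod 17)
Multiplying step by step:
  16 × 8 = 128 ≡ 9 (mod 17)
Result: 8^5 ≡ 9 (mod 17)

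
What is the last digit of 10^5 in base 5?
10 ≡ 0 (mod 5). 5 = 4 + 1 (binary 101). Repeated squaring mod 5: 0^1 ≡ 0; 0^2 ≡ 0² = 0 ≡ 0; 0^4 ≡ 0² = 0 ≡ 0. Multiply: 10^5 ≡ 0^4 × 0^1 ≡ 0 × 0 (mod 5): 0 × 0 = 0 ≡ 0. So 10^5 ≡ 0 (mod 5).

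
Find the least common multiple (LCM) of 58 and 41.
2378

First find GCD(58, 41) using the Euclidean algorithm:
58 = 1 × 41 + 17
41 = 2 × 17 + 7
17 = 2 × 7 + 3
7 = 2 × 3 + 1
3 = 3 × 1 + 0
GCD(58, 41) = 1

LCM formula: LCM(a, b) = (a × b) / GCD(a, b)
LCM(58, 41) = (58 × 41) / 1
LCM(58, 41) = 2378 / 1
LCM(58, 41) = 2378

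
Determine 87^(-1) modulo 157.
87^(-1) ≡ 74 (mod 157). Verification: 87 × 74 = 6438 ≡ 1 (mod 157)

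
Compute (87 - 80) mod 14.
7

(87 - 80) = 7
7 mod 14 = 7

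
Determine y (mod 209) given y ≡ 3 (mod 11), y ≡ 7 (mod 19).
102

Using the Chinese Remainder Theorem:
M = product of moduli = 209
For equation 1: M_1 = 19, 19 ≡ 8 (mod 11), inverse of 19 mod 11 is 7 (check: 8 × 7 = 56 ≡ 1 (mod 11))
For equation 2: M_2 = 11, 11 ≡ 11 (mod 19), inverse of 11 mod 19 is 7 (check: 11 × 7 = 77 ≡ 1 (mod 19))
Combine: y ≡ Σ r_i×M_i×(M_i⁻¹ mod m_i) = 3×19×7 + 7×11×7 = 399 + 539 = 938
938 mod 209 = 102
y ≡ 102 (mod 209)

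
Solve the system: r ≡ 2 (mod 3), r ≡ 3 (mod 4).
M = 3 × 4 = 12. M₁ = 4, y₁ ≡ 1 (mod 3). M₂ = 3, y₂ ≡ 3 (mod 4). r = 2×4×1 + 3×3×3 ≡ 11 (mod 12)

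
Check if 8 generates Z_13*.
p - 1 = 12 has prime divisors 2, 3. Check 8^(12/q) mod 13 for each: 8^(12/2) = 8^6 ≡ 12, 8^(12/3) = 8^4 ≡ 1 (mod 13). Since 8^4 ≡ 1 (mod 13), the order of 8 divides 4 (in fact the order is 4) ≠ 12, so it is not a primitive root.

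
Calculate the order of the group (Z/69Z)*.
44

Prime factorization: 69 = 3 × 23
Using the formula φ(n) = n × Π(1 - 1/p) for each prime factor p:
φ(69) = 69 × (1 - 1/3) × (1 - 1/23)
φ(69) = 44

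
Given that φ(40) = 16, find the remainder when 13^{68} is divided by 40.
By Euler: 13^{16} ≡ 1 (mod 40) since gcd(13, 40) = 1. 68 = 4×16 + 4. So 13^{68} ≡ 13^{4} ≡ 1 (mod 40)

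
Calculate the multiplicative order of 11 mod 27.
Powers of 11 mod 27: 11^1≡11, 11^2≡13, 11^3≡8, 11^4≡7, 11^5≡23, 11^6≡10, 11^7≡2, 11^8≡22, 11^9≡26, 11^10≡16, 11^11≡14, 11^12≡19, 11^13≡20, 11^14≡4, 11^15≡17, 11^16≡25, 11^17≡5, 11^18≡1. Order = 18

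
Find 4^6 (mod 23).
6 = 4 + 2 (binary 110). Repeated squaring mod 23: 4^1 ≡ 4; 4^2 ≡ 4² = 16 ≡ 16; 4^4 ≡ 16² = 256 ≡ 3. Multiply: 4^6 = 4^4 × 4^2 ≡ 3 × 16 (mod 23): 3 × 16 = 48 ≡ 2. So 4^6 ≡ 2 (mod 23).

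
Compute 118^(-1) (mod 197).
118^(-1) ≡ 192 (mod 197). Verification: 118 × 192 = 22656 ≡ 1 (mod 197)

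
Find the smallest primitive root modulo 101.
2

A primitive root g modulo p has order p-1 = 100
Prime divisors of 100: [2, 5]
g is a primitive root iff g^(100/q) ≢ 1 (mod 101) for each prime divisor q
Testing small values:
  g = 2: 2^50 ≡ 100, 2^20 ≡ 95 (mod 101) → none is 1, primitive root!
The smallest primitive root is 2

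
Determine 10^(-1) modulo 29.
10^(-1) ≡ 3 (mod 29). Verification: 10 × 3 = 30 ≡ 1 (mod 29)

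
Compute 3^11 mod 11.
Using Fermat: 3^{10} ≡ 1 (mod 11). 11 ≡ 1 (mod 10). So 3^{11} ≡ 3^{1} ≡ 3 (mod 11)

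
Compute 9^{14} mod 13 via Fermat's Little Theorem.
3

By Fermat's Little Theorem, a^(p-1) ≡ 1 (mod p) for prime p and gcd(a, p) = 1
Here p = 13, so 9^12 ≡ 1 (mod 13)
We can reduce the exponent: 14 mod 12 = 2
So 9^14 ≡ 9^2 (mod 13)
Computing: 9^2 mod 13 = 3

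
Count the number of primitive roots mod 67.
Number of primitive roots mod 67 = φ(66) = 20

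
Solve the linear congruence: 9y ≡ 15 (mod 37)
14

Since gcd(9, 37) = 1 divides 15, a solution exists.
Multiply both sides by the inverse of 9 mod 37:
  9^(-1) mod 37 = 33
  x ≡ 33 × 15 ≡ 495 ≡ 14 (mod 37)
Verification: 9 × 14 = 126 = 3 × 37 + 15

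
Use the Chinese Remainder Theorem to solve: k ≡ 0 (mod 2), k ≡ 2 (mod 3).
M = 2 × 3 = 6. M₁ = 3, y₁ ≡ 1 (mod 2). M₂ = 2, y₂ ≡ 2 (mod 3). k = 0×3×1 + 2×2×2 ≡ 2 (mod 6)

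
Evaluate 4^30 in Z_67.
Using repeated squaring. 30 = 16 + 8 + 4 + 2 (binary 11110). Repeated squaring mod 67: 4^1 ≡ 4; 4^2 ≡ 4² = 16 ≡ 16; 4^4 ≡ 16² = 256 ≡ 55; 4^8 ≡ 55² = 3025 ≡ 10; 4^16 ≡ 10² = 100 ≡ 33. Multiply: 4^30 = 4^16 × 4^8 × 4^4 × 4^2 ≡ 33 × 10 × 55 × 16 (mod 67): 33 × 10 = 330 ≡ 62; 62 × 55 = 3410 ≡ 60; 60 × 16 = 960 ≡ 22. So 4^30 ≡ 22 (mod 67).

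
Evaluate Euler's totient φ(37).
36

Prime factorization: 37 = 37
Using the formula φ(n) = n × Π(1 - 1/p) for each prime factor p:
φ(37) = 37 × (1 - 1/37)
φ(37) = 36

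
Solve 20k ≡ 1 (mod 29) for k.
20^(-1) ≡ 16 (mod 29). Verification: 20 × 16 = 320 ≡ 1 (mod 29)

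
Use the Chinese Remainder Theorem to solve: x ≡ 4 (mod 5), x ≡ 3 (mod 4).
M = 5 × 4 = 20. M₁ = 4, y₁ ≡ 4 (mod 5). M₂ = 5, y₂ ≡ 1 (mod 4). x = 4×4×4 + 3×5×1 ≡ 19 (mod 20)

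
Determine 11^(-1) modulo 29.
11^(-1) ≡ 8 (mod 29). Verification: 11 × 8 = 88 ≡ 1 (mod 29)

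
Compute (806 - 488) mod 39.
6

(806 - 488) = 318
318 mod 39 = 6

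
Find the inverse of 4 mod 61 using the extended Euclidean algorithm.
Extended GCD: 4(-15) + 61(1) = 1. So 4^(-1) ≡ 46 ≡ 46 (mod 61). Verify: 4 × 46 = 184 ≡ 1 (mod 61)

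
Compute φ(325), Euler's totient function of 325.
240

Prime factorization: 325 = 5^2 × 13
Using the formula φ(n) = n × Π(1 - 1/p) for each prime factor p:
φ(325) = 325 × (1 - 1/5) × (1 - 1/13)
φ(325) = 240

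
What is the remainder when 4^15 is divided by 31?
Using repeated squaring. 15 = 8 + 4 + 2 + 1 (binary 1111). Repeated squaring mod 31: 4^1 ≡ 4; 4^2 ≡ 4² = 16 ≡ 16; 4^4 ≡ 16² = 256 ≡ 8; 4^8 ≡ 8² = 64 ≡ 2. Multiply: 4^15 = 4^8 × 4^4 × 4^2 × 4^1 ≡ 2 × 8 × 16 × 4 (mod 31): 2 × 8 = 16 ≡ 16; 16 × 16 = 256 ≡ 8; 8 × 4 = 32 ≡ 1. So 4^15 ≡ 1 (mod 31).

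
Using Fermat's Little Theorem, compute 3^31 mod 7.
By Fermat: 3^{6} ≡ 1 (mod 7). 31 = 5×6 + 1. So 3^{31} ≡ 3^{1} ≡ 3 (mod 7)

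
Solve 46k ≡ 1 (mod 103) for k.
56

Using Extended Euclidean Algorithm:
gcd(46, 103) = 1
Bezout coefficients: 46 × -47 + 103 × 21 = 1
So 46 × -47 ≡ 1 (mod 103)
The inverse is -47 mod 103 = 56
Verification: 46 × 56 = 2576 = 25 × 103 + 1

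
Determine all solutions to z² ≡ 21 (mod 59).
The square roots of 21 mod 59 are 27 and 32. Verify: 27² = 729 ≡ 21 (mod 59)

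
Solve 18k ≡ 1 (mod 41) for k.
18^(-1) ≡ 16 (mod 41). Verification: 18 × 16 = 288 ≡ 1 (mod 41)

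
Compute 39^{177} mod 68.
39

Using successive squaring:
Binary expansion of 177: 10110001
Powers of 39 mod 68 (each is the square of the previous):
  39^1 ≡ 39 (mod 68)
  39^2 ≡ 39² = 1521 ≡ 25 (mod 68)
  39^4 ≡ 25² = 625 ≡ 13 (mod 68)
  39^8 ≡ 13² = 169 ≡ 33 (mod 68)
  39^16 ≡ 33² = 1089 ≡ 1 (mod 68)
  39^32 ≡ 1² = 1 ≡ 1 (mod 68)
  39^64 ≡ 1² = 1 ≡ 1 (mod 68)
  39^128 ≡ 1² = 1 ≡ 1 (mod 68)
177 = 128 + 32 + 16 + 1, so 39^177 = 39^128 × 39^32 × 39^16 × 39^1 ≡ 1 × 1 × 1 × 39 (mod 68)
Multiplying step by step:
  1 × 1 = 1 ≡ 1 (mod 68)
  1 × 1 = 1 ≡ 1 (mod 68)
  1 × 39 = 39 ≡ 39 (mod 68)
Result: 39^177 ≡ 39 (mod 68)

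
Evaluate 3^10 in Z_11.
10 = 8 + 2 (binary 1010). Repeated squaring mod 11: 3^1 ≡ 3; 3^2 ≡ 3² = 9 ≡ 9; 3^4 ≡ 9² = 81 ≡ 4; 3^8 ≡ 4² = 16 ≡ 5. Multiply: 3^10 = 3^8 × 3^2 ≡ 5 × 9 (mod 11): 5 × 9 = 45 ≡ 1. So 3^10 ≡ 1 (mod 11).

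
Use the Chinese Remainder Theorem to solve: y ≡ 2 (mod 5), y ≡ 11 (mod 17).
62

Using the Chinese Remainder Theorem:
M = product of moduli = 85
For equation 1: M_1 = 17, 17 ≡ 2 (mod 5), inverse of 17 mod 5 is 3 (check: 2 × 3 = 6 ≡ 1 (mod 5))
For equation 2: M_2 = 5, 5 ≡ 5 (mod 17), inverse of 5 mod 17 is 7 (check: 5 × 7 = 35 ≡ 1 (mod 17))
Combine: y ≡ Σ r_i×M_i×(M_i⁻¹ mod m_i) = 2×17×3 + 11×5×7 = 102 + 385 = 487
487 mod 85 = 62
y ≡ 62 (mod 85)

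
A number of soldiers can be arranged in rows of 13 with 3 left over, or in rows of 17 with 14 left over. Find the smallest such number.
M = 13 × 17 = 221. M₁ = 17, y₁ ≡ 10 (mod 13). M₂ = 13, y₂ ≡ 4 (mod 17). r = 3×17×10 + 14×13×4 ≡ 133 (mod 221). The smallest positive such number is 133.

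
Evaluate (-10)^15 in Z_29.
Using repeated squaring. (-10) ≡ 19 (mod 29). 15 = 8 + 4 + 2 + 1 (binary 1111). Repeated squaring mod 29: 19^1 ≡ 19; 19^2 ≡ 19² = 361 ≡ 13; 19^4 ≡ 13² = 169 ≡ 24; 19^8 ≡ 24² = 576 ≡ 25. Multiply: (-10)^15 ≡ 19^8 × 19^4 × 19^2 × 19^1 ≡ 25 × 24 × 13 × 19 (mod 29): 25 × 24 = 600 ≡ 20; 20 × 13 = 260 ≡ 28; 28 × 19 = 532 ≡ 10. So (-10)^15 ≡ 10 (mod 29).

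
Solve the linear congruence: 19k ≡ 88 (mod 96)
40

Since gcd(19, 96) = 1 divides 88, a solution exists.
Multiply both sides by the inverse of 19 mod 96:
  19^(-1) mod 96 = 91
  x ≡ 91 × 88 ≡ 8008 ≡ 40 (mod 96)
Verification: 19 × 40 = 760 = 7 × 96 + 88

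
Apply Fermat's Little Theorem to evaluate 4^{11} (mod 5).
4

By Fermat's Little Theorem, a^(p-1) ≡ 1 (mod p) for prime p and gcd(a, p) = 1
Here p = 5, so 4^4 ≡ 1 (mod 5)
We can reduce the exponent: 11 mod 4 = 3
So 4^11 ≡ 4^3 (mod 5)
Computing: 4^3 mod 5 = 4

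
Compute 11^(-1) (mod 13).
6

Using Extended Euclidean Algorithm:
gcd(11, 13) = 1
Bezout coefficients: 11 × 6 + 13 × -5 = 1
So 11 × 6 ≡ 1 (mod 13)
The inverse is 6 mod 13 = 6
Verification: 11 × 6 = 66 = 5 × 13 + 1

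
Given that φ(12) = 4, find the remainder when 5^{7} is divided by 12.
By Euler: 5^{4} ≡ 1 (mod 12) since gcd(5, 12) = 1. 7 = 1×4 + 3. So 5^{7} ≡ 5^{3} ≡ 5 (mod 12)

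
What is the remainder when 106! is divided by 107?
By Wilson's theorem, (106)! ≡ -1 ≡ 106 (mod 107)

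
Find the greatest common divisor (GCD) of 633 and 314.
1

Using the Euclidean algorithm:
633 = 2 × 314 + 5
314 = 62 × 5 + 4
5 = 1 × 4 + 1
4 = 4 × 1 + 0

GCD(633, 314) = 1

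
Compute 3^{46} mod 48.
9

Using successive squaring:
Binary expansion of 46: 101110
Powers of 3 mod 48 (each is the square of the previous):
  3^1 ≡ 3 (mod 48)
  3^2 ≡ 3² = 9 ≡ 9 (mod 48)
  3^4 ≡ 9² = 81 ≡ 33 (mod 48)
  3^8 ≡ 33² = 1089 ≡ 33 (mod 48)
  3^16 ≡ 33² = 1089 ≡ 33 (mod 48)
  3^32 ≡ 33² = 1089 ≡ 33 (mod 48)
46 = 32 + 8 + 4 + 2, so 3^46 = 3^32 × 3^8 × 3^4 × 3^2 ≡ 33 × 33 × 33 × 9 (mod 48)
Multiplying step by step:
  33 × 33 = 1089 ≡ 33 (mod 48)
  33 × 33 = 1089 ≡ 33 (mod 48)
  33 × 9 = 297 ≡ 9 (mod 48)
Result: 3^46 ≡ 9 (mod 48)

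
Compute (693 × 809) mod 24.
21

(693 × 809) = 560637
560637 mod 24 = 21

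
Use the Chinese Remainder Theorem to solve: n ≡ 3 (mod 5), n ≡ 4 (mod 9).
M = 5 × 9 = 45. M₁ = 9, y₁ ≡ 4 (mod 5). M₂ = 5, y₂ ≡ 2 (mod 9). n = 3×9×4 + 4×5×2 ≡ 13 (mod 45)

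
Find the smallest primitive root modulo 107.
2

A primitive root g modulo p has order p-1 = 106
Prime divisors of 106: [2, 53]
g is a primitive root iff g^(106/q) ≢ 1 (mod 107) for each prime divisor q
Testing small values:
  g = 2: 2^53 ≡ 106, 2^2 ≡ 4 (mod 107) → none is 1, primitive root!
The smallest primitive root is 2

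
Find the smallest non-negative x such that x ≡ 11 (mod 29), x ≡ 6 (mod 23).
98

Using the Chinese Remainder Theorem:
M = product of moduli = 667
For equation 1: M_1 = 23, 23 ≡ 23 (mod 29), inverse of 23 mod 29 is 24 (check: 23 × 24 = 552 ≡ 1 (mod 29))
For equation 2: M_2 = 29, 29 ≡ 6 (mod 23), inverse of 29 mod 23 is 4 (check: 6 × 4 = 24 ≡ 1 (mod 23))
Combine: x ≡ Σ r_i×M_i×(M_i⁻¹ mod m_i) = 11×23×24 + 6×29×4 = 6072 + 696 = 6768
6768 mod 667 = 98
x ≡ 98 (mod 667)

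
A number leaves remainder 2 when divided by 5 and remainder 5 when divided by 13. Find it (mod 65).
M = 5 × 13 = 65. M₁ = 13, y₁ ≡ 2 (mod 5). M₂ = 5, y₂ ≡ 8 (mod 13). t = 2×13×2 + 5×5×8 ≡ 57 (mod 65)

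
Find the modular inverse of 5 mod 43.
5^(-1) ≡ 26 (mod 43). Verification: 5 × 26 = 130 ≡ 1 (mod 43)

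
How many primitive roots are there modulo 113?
48

The number of primitive roots modulo p is φ(p-1) = φ(112)
φ(112) = 48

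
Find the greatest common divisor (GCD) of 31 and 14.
1

Using the Euclidean algorithm:
31 = 2 × 14 + 3
14 = 4 × 3 + 2
3 = 1 × 2 + 1
2 = 2 × 1 + 0

GCD(31, 14) = 1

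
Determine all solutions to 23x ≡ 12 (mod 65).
9

Since gcd(23, 65) = 1 divides 12, a solution exists.
Multiply both sides by the inverse of 23 mod 65:
  23^(-1) mod 65 = 17
  x ≡ 17 × 12 ≡ 204 ≡ 9 (mod 65)
Verification: 23 × 9 = 207 = 3 × 65 + 12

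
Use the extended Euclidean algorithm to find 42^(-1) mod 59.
Extended GCD: 42(-7) + 59(5) = 1. So 42^(-1) ≡ 52 ≡ 52 (mod 59). Verify: 42 × 52 = 2184 ≡ 1 (mod 59)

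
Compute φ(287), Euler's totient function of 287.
240

Prime factorization: 287 = 7 × 41
Using the formula φ(n) = n × Π(1 - 1/p) for each prime factor p:
φ(287) = 287 × (1 - 1/7) × (1 - 1/41)
φ(287) = 240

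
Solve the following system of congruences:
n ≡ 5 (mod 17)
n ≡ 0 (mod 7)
56

Using the Chinese Remainder Theorem:
M = product of moduli = 119
For equation 1: M_1 = 7, 7 ≡ 7 (mod 17), inverse of 7 mod 17 is 5 (check: 7 × 5 = 35 ≡ 1 (mod 17))
For equation 2: M_2 = 17, 17 ≡ 3 (mod 7), inverse of 17 mod 7 is 5 (check: 3 × 5 = 15 ≡ 1 (mod 7))
Combine: n ≡ Σ r_i×M_i×(M_i⁻¹ mod m_i) = 5×7×5 + 0×17×5 = 175 + 0 = 175
175 mod 119 = 56
n ≡ 56 (mod 119)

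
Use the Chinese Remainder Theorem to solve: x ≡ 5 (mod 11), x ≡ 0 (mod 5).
5

Using the Chinese Remainder Theorem:
M = product of moduli = 55
For equation 1: M_1 = 5, 5 ≡ 5 (mod 11), inverse of 5 mod 11 is 9 (check: 5 × 9 = 45 ≡ 1 (mod 11))
For equation 2: M_2 = 11, 11 ≡ 1 (mod 5), inverse of 11 mod 5 is 1 (check: 1 × 1 = 1 ≡ 1 (mod 5))
Combine: x ≡ Σ r_i×M_i×(M_i⁻¹ mod m_i) = 5×5×9 + 0×11×1 = 225 + 0 = 225
225 mod 55 = 5
x ≡ 5 (mod 55)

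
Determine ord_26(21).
Powers of 21 mod 26: 21^1≡21, 21^2≡25, 21^3≡5, 21^4≡1. Order = 4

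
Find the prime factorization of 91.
7 × 13

Divide by primes starting from smallest:
91 ÷ 7 = 13
13 ÷ 13 = 1

91 = 7 × 13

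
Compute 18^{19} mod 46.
16

Using successive squaring:
Binary expansion of 19: 10011
Powers of 18 mod 46 (each is the square of the previous):
  18^1 ≡ 18 (mod 46)
  18^2 ≡ 18² = 324 ≡ 2 (mod 46)
  18^4 ≡ 2² = 4 ≡ 4 (mod 46)
  18^8 ≡ 4² = 16 ≡ 16 (mod 46)
  18^16 ≡ 16² = 256 ≡ 26 (mod 46)
19 = 16 + 2 + 1, so 18^19 = 18^16 × 18^2 × 18^1 ≡ 26 × 2 × 18 (mod 46)
Multiplying step by step:
  26 × 2 = 52 ≡ 6 (mod 46)
  6 × 18 = 108 ≡ 16 (mod 46)
Result: 18^19 ≡ 16 (mod 46)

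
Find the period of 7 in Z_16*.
Powers of 7 mod 16: 7^1≡7, 7^2≡1. Order = 2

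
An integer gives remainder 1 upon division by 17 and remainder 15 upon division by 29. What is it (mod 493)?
M = 17 × 29 = 493. M₁ = 29, y₁ ≡ 10 (mod 17). M₂ = 17, y₂ ≡ 12 (mod 29). m = 1×29×10 + 15×17×12 ≡ 392 (mod 493). The smallest positive such number is 392.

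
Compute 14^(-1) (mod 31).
14^(-1) ≡ 20 (mod 31). Verification: 14 × 20 = 280 ≡ 1 (mod 31)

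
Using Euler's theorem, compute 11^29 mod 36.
By Euler: 11^{12} ≡ 1 (mod 36) since gcd(11, 36) = 1. 29 = 2×12 + 5. So 11^{29} ≡ 11^{5} ≡ 23 (mod 36)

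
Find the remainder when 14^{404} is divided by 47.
By Fermat: 14^{46} ≡ 1 (mod 47). 404 = 8×46 + 36. So 14^{404} ≡ 14^{36} ≡ 21 (mod 47)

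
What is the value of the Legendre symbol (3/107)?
(3/107) = 3^{53} mod 107 = 1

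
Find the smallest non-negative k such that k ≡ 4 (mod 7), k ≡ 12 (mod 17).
46

Using the Chinese Remainder Theorem:
M = product of moduli = 119
For equation 1: M_1 = 17, 17 ≡ 3 (mod 7), inverse of 17 mod 7 is 5 (check: 3 × 5 = 15 ≡ 1 (mod 7))
For equation 2: M_2 = 7, 7 ≡ 7 (mod 17), inverse of 7 mod 17 is 5 (check: 7 × 5 = 35 ≡ 1 (mod 17))
Combine: k ≡ Σ r_i×M_i×(M_i⁻¹ mod m_i) = 4×17×5 + 12×7×5 = 340 + 420 = 760
760 mod 119 = 46
k ≡ 46 (mod 119)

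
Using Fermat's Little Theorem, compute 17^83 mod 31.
By Fermat: 17^{30} ≡ 1 (mod 31). 83 = 2×30 + 23. So 17^{83} ≡ 17^{23} ≡ 13 (mod 31)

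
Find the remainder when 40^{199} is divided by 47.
By Fermat: 40^{46} ≡ 1 (mod 47). 199 = 4×46 + 15. So 40^{199} ≡ 40^{15} ≡ 44 (mod 47)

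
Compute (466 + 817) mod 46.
41

(466 + 817) = 1283
1283 mod 46 = 41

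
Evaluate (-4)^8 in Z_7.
(-4) ≡ 3 (mod 7). 8 = 8 (binary 1000). Repeated squaring mod 7: 3^1 ≡ 3; 3^2 ≡ 3² = 9 ≡ 2; 3^4 ≡ 2² = 4 ≡ 4; 3^8 ≡ 4² = 16 ≡ 2. So (-4)^8 ≡ 2 (mod 7).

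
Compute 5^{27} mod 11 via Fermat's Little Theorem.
3

By Fermat's Little Theorem, a^(p-1) ≡ 1 (mod p) for prime p and gcd(a, p) = 1
Here p = 11, so 5^10 ≡ 1 (mod 11)
We can reduce the exponent: 27 mod 10 = 7
So 5^27 ≡ 5^7 (mod 11)
Computing: 5^7 mod 11 = 3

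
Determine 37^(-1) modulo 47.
37^(-1) ≡ 14 (mod 47). Verification: 37 × 14 = 518 ≡ 1 (mod 47)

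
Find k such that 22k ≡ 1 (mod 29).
22^(-1) ≡ 4 (mod 29). Verification: 22 × 4 = 88 ≡ 1 (mod 29)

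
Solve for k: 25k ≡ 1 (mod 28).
9

Since gcd(25, 28) = 1 divides 1, a solution exists.
Multiply both sides by the inverse of 25 mod 28:
  25^(-1) mod 28 = 9
  x ≡ 9 × 1 ≡ 9 ≡ 9 (mod 28)
Verification: 25 × 9 = 225 = 8 × 28 + 1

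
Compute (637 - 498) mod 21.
13

(637 - 498) = 139
139 mod 21 = 13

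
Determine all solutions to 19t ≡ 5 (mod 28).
15

Since gcd(19, 28) = 1 divides 5, a solution exists.
Multiply both sides by the inverse of 19 mod 28:
  19^(-1) mod 28 = 3
  x ≡ 3 × 5 ≡ 15 ≡ 15 (mod 28)
Verification: 19 × 15 = 285 = 10 × 28 + 5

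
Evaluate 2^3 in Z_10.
3 = 2 + 1 (binary 11). Repeated squaring mod 10: 2^1 ≡ 2; 2^2 ≡ 2² = 4 ≡ 4. Multiply: 2^3 = 2^2 × 2^1 ≡ 4 × 2 (mod 10): 4 × 2 = 8 ≡ 8. So 2^3 ≡ 8 (mod 10).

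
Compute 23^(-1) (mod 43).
15

Using Extended Euclidean Algorithm:
gcd(23, 43) = 1
Bezout coefficients: 23 × 15 + 43 × -8 = 1
So 23 × 15 ≡ 1 (mod 43)
The inverse is 15 mod 43 = 15
Verification: 23 × 15 = 345 = 8 × 43 + 1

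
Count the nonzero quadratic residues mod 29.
For prime 29, there are (p-1)/2 = (29-1)/2 = 14 quadratic residues (excluding 0).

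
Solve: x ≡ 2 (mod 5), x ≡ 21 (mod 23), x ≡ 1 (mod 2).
M = 5 × 23 × 2 = 230. M₁ = 46, y₁ ≡ 1 (mod 5). M₂ = 10, y₂ ≡ 7 (mod 23). M₃ = 115, y₃ ≡ 1 (mod 2). x = 2×46×1 + 21×10×7 + 1×115×1 ≡ 67 (mod 230)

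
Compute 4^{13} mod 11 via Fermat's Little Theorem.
9

By Fermat's Little Theorem, a^(p-1) ≡ 1 (mod p) for prime p and gcd(a, p) = 1
Here p = 11, so 4^10 ≡ 1 (mod 11)
We can reduce the exponent: 13 mod 10 = 3
So 4^13 ≡ 4^3 (mod 11)
Computing: 4^3 mod 11 = 9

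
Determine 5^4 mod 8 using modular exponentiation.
4 = 4 (binary 100). Repeated squaring mod 8: 5^1 ≡ 5; 5^2 ≡ 5² = 25 ≡ 1; 5^4 ≡ 1² = 1 ≡ 1. So 5^4 ≡ 1 (mod 8).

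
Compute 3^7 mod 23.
7 = 4 + 2 + 1 (binary 111). Repeated squaring mod 23: 3^1 ≡ 3; 3^2 ≡ 3² = 9 ≡ 9; 3^4 ≡ 9² = 81 ≡ 12. Multiply: 3^7 = 3^4 × 3^2 × 3^1 ≡ 12 × 9 × 3 (mod 23): 12 × 9 = 108 ≡ 16; 16 × 3 = 48 ≡ 2. So 3^7 ≡ 2 (mod 23).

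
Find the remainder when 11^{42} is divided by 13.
By Fermat: 11^{12} ≡ 1 (mod 13). 42 = 3×12 + 6. So 11^{42} ≡ 11^{6} ≡ 12 (mod 13)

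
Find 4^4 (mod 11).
4 = 4 (binary 100). Repeated squaring mod 11: 4^1 ≡ 4; 4^2 ≡ 4² = 16 ≡ 5; 4^4 ≡ 5² = 25 ≡ 3. So 4^4 ≡ 3 (mod 11).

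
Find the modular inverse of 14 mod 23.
14^(-1) ≡ 5 (mod 23). Verification: 14 × 5 = 70 ≡ 1 (mod 23)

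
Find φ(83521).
78608

Prime factorization: 83521 = 17^4
Using the formula φ(n) = n × Π(1 - 1/p) for each prime factor p:
φ(83521) = 83521 × (1 - 1/17)
φ(83521) = 78608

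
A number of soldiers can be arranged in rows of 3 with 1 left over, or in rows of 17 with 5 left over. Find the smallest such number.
M = 3 × 17 = 51. M₁ = 17, y₁ ≡ 2 (mod 3). M₂ = 3, y₂ ≡ 6 (mod 17). n = 1×17×2 + 5×3×6 ≡ 22 (mod 51). The smallest positive such number is 22.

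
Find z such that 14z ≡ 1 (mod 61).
14^(-1) ≡ 48 (mod 61). Verification: 14 × 48 = 672 ≡ 1 (mod 61)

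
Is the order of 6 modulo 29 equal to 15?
No, the actual order is 14, not 15.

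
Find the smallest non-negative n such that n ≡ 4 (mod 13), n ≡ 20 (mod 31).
82

Using the Chinese Remainder Theorem:
M = product of moduli = 403
For equation 1: M_1 = 31, 31 ≡ 5 (mod 13), inverse of 31 mod 13 is 8 (check: 5 × 8 = 40 ≡ 1 (mod 13))
For equation 2: M_2 = 13, 13 ≡ 13 (mod 31), inverse of 13 mod 31 is 12 (check: 13 × 12 = 156 ≡ 1 (mod 31))
Combine: n ≡ Σ r_i×M_i×(M_i⁻¹ mod m_i) = 4×31×8 + 20×13×12 = 992 + 3120 = 4112
4112 mod 403 = 82
n ≡ 82 (mod 403)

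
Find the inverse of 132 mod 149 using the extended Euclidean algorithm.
Extended GCD: 132(35) + 149(-31) = 1. So 132^(-1) ≡ 35 ≡ 35 (mod 149). Verify: 132 × 35 = 4620 ≡ 1 (mod 149)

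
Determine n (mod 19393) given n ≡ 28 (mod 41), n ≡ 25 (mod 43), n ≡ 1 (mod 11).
6260

Using the Chinese Remainder Theorem:
M = product of moduli = 19393
For equation 1: M_1 = 473, 473 ≡ 22 (mod 41), inverse of 473 mod 41 is 28 (check: 22 × 28 = 616 ≡ 1 (mod 41))
For equation 2: M_2 = 451, 451 ≡ 21 (mod 43), inverse of 451 mod 43 is 41 (check: 21 × 41 = 861 ≡ 1 (mod 43))
For equation 3: M_3 = 1763, 1763 ≡ 3 (mod 11), inverse of 1763 mod 11 is 4 (check: 3 × 4 = 12 ≡ 1 (mod 11))
Combine: n ≡ Σ r_i×M_i×(M_i⁻¹ mod m_i) = 28×473×28 + 25×451×41 + 1×1763×4 = 370832 + 462275 + 7052 = 840159
840159 mod 19393 = 6260
n ≡ 6260 (mod 19393)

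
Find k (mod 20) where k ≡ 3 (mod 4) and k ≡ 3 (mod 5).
M = 4 × 5 = 20. M₁ = 5, y₁ ≡ 1 (mod 4). M₂ = 4, y₂ ≡ 4 (mod 5). k = 3×5×1 + 3×4×4 ≡ 3 (mod 20)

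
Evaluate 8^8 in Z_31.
8 = 8 (binary 1000). Repeated squaring mod 31: 8^1 ≡ 8; 8^2 ≡ 8² = 64 ≡ 2; 8^4 ≡ 2² = 4 ≡ 4; 8^8 ≡ 4² = 16 ≡ 16. So 8^8 ≡ 16 (mod 31).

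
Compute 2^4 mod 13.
4 = 4 (binary 100). Repeated squaring mod 13: 2^1 ≡ 2; 2^2 ≡ 2² = 4 ≡ 4; 2^4 ≡ 4² = 16 ≡ 3. So 2^4 ≡ 3 (mod 13).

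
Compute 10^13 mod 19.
Using repeated squaring. 13 = 8 + 4 + 1 (binary 1101). Repeated squaring mod 19: 10^1 ≡ 10; 10^2 ≡ 10² = 100 ≡ 5; 10^4 ≡ 5² = 25 ≡ 6; 10^8 ≡ 6² = 36 ≡ 17. Multiply: 10^13 = 10^8 × 10^4 × 10^1 ≡ 17 × 6 × 10 (mod 19): 17 × 6 = 102 ≡ 7; 7 × 10 = 70 ≡ 13. So 10^13 ≡ 13 (mod 19).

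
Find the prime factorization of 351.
3^3 × 13

Divide by primes starting from smallest:
351 ÷ 3 = 117
117 ÷ 3 = 39
39 ÷ 3 = 13
13 ÷ 13 = 1

351 = 3^3 × 13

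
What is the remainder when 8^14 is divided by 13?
Using Fermat: 8^{12} ≡ 1 (mod 13). 14 ≡ 2 (mod 12). So 8^{14} ≡ 8^{2} ≡ 12 (mod 13)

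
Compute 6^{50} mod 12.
0

Using successive squaring:
Binary expansion of 50: 110010
Powers of 6 mod 12 (each is the square of the previous):
  6^1 ≡ 6 (mod 12)
  6^2 ≡ 6² = 36 ≡ 0 (mod 12)
  6^4 ≡ 0² = 0 ≡ 0 (mod 12)
  6^8 ≡ 0² = 0 ≡ 0 (mod 12)
  6^16 ≡ 0² = 0 ≡ 0 (mod 12)
  6^32 ≡ 0² = 0 ≡ 0 (mod 12)
50 = 32 + 16 + 2, so 6^50 = 6^32 × 6^16 × 6^2 ≡ 0 × 0 × 0 (mod 12)
Multiplying step by step:
  0 × 0 = 0 ≡ 0 (mod 12)
  0 × 0 = 0 ≡ 0 (mod 12)
Result: 6^50 ≡ 0 (mod 12)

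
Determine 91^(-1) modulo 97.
91^(-1) ≡ 16 (mod 97). Verification: 91 × 16 = 1456 ≡ 1 (mod 97)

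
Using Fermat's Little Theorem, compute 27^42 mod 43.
By Fermat's Little Theorem, 27^{42} ≡ 1 (mod 43) since 43 is prime and gcd(27, 43) = 1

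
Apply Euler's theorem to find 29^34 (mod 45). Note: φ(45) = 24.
By Euler: 29^{24} ≡ 1 (mod 45) since gcd(29, 45) = 1. 34 = 1×24 + 10. So 29^{34} ≡ 29^{10} ≡ 16 (mod 45)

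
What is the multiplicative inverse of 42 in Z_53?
24

Using Extended Euclidean Algorithm:
gcd(42, 53) = 1
Bezout coefficients: 42 × 24 + 53 × -19 = 1
So 42 × 24 ≡ 1 (mod 53)
The inverse is 24 mod 53 = 24
Verification: 42 × 24 = 1008 = 19 × 53 + 1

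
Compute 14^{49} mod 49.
0

Using successive squaring:
Binary expansion of 49: 110001
Powers of 14 mod 49 (each is the square of the previous):
  14^1 ≡ 14 (mod 49)
  14^2 ≡ 14² = 196 ≡ 0 (mod 49)
  14^4 ≡ 0² = 0 ≡ 0 (mod 49)
  14^8 ≡ 0² = 0 ≡ 0 (mod 49)
  14^16 ≡ 0² = 0 ≡ 0 (mod 49)
  14^32 ≡ 0² = 0 ≡ 0 (mod 49)
49 = 32 + 16 + 1, so 14^49 = 14^32 × 14^16 × 14^1 ≡ 0 × 0 × 14 (mod 49)
Multiplying step by step:
  0 × 0 = 0 ≡ 0 (mod 49)
  0 × 14 = 0 ≡ 0 (mod 49)
Result: 14^49 ≡ 0 (mod 49)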